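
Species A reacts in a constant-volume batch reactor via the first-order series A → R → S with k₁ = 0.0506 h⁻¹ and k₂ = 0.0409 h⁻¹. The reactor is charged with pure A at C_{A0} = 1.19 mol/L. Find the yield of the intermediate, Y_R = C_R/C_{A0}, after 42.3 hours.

0.311

Solving the coupled first-order balances gives C_R(t) = [k₁/(k₂−k₁)]·C_{A0}·(e^(−k₁t) − e^(−k₂t)).
e^(−k₁t) = e^(−0.0506×42.3) = e^(−2.140) = 0.1176; e^(−k₂t) = e^(−1.730) = 0.1773.
C_R = 0.0506×1.19/(0.0409−0.0506) × (0.1176−0.1773) = (-6.208)×(-0.05966) = 0.3704 mol/L.
Y_R = C_R/C_{A0} = 0.3704/1.19 = 0.311.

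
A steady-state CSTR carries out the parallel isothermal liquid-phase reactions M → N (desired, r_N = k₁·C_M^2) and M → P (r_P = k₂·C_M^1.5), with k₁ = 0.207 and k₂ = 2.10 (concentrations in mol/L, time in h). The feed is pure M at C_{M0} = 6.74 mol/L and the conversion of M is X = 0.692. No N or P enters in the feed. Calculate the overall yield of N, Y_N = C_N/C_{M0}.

0.0861

Exit C_M = C_{M0}(1−X) = 6.74×0.308 = 2.076 mol/L.
In a CSTR the entire volume is at exit conditions, so r_N = 0.207×2.076^2 = 0.8921 and r_P = 2.10×2.076^1.5 = 6.281.
Fraction of consumed M going to N: r_N/(r_N+r_P) = 0.1244.
C_N = 0.1244·C_{M0}·X = 0.1244×6.74×0.692 = 0.580 mol/L; Y_N = C_N/C_{M0} = 0.0861.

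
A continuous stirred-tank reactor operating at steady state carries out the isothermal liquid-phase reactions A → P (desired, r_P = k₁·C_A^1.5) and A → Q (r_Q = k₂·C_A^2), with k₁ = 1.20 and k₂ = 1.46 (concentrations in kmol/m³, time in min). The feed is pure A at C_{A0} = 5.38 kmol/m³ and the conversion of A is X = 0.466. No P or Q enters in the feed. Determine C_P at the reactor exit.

0.819 kmol/m³

Exit C_A = C_{A0}(1−X) = 5.38×0.534 = 2.873 kmol/m³.
Rates in a CSTR are evaluated at the outlet concentration: r_P = 1.20×2.873^1.5 = 5.843, r_Q = 1.46×2.873^2 = 12.05.
Fraction of consumed A going to P: r_P/(r_P+r_Q) = 0.3266.
C_P = 0.3266·C_{A0}·X = 0.3266×5.38×0.466 = 0.819 kmol/m³.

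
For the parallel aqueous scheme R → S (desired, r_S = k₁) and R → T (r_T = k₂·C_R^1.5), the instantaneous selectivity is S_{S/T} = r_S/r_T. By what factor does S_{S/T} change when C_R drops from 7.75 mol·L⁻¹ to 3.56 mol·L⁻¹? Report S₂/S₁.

3.21

S_{S/T} = (k₁/k₂)·C_R^-1.5, so S₂/S₁ = (C_{R,2}/C_{R,1})^-1.5.
= (3.56/7.75)^(-1.5) = (0.4594)^(-1.5) = 3.21.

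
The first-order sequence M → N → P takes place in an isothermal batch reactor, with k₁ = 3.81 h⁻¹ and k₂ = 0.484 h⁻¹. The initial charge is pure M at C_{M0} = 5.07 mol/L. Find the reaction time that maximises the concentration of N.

The intermediate peaks when r₁ = r₂, i.e. k₁e^(−k₁t) = k₂e^(−k₂t), giving t_opt = ln(k₂/k₁)/(k₂−k₁).
= ln(0.484/3.81)/(0.484−3.81) = ln(0.1270)/-3.326 = -2.063/-3.326 = 0.620 h.

0.620 h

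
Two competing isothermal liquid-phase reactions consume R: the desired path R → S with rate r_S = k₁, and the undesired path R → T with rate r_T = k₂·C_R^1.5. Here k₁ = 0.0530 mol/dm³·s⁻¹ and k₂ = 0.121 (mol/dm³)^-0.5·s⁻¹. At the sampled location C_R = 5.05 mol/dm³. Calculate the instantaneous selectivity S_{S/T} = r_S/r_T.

S_{S/T} = r_S/r_T = (k₁)/(k₂·C_R^1.5) = (k₁/k₂)·C_R^-1.5.
= (0.0530) / (0.121×5.050^1.5) = 0.05300/1.373 = 0.0386.

0.0386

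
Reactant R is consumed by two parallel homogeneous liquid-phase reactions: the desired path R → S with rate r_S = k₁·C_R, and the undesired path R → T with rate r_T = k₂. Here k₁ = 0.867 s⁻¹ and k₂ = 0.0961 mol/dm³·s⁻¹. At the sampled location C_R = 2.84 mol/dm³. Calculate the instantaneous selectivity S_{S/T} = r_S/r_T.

S_{S/T} = r_S/r_T = (k₁·C_R)/(k₂) = (k₁/k₂)·C_R.
= (0.867×2.840) / (0.0961) = 2.462/0.09610 = 25.6.
Since the desired path is higher order in R, keeping C_R high (PFR or concentrated feed) favours S.

25.6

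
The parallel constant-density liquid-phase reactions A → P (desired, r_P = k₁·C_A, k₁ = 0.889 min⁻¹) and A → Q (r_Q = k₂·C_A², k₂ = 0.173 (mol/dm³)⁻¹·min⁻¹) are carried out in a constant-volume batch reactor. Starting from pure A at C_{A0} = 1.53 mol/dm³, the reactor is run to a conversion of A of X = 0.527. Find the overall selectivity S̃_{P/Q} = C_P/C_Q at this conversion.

4.60

C_A = C_{A0}(1−X) = 0.7237 mol/dm³.
Along a PFR/batch, dC_P/dC_A = −r_P/(r_P+r_Q) = −k₁/(k₁+k₂·C_A).
Integrating from C_{A0} to C_A: C_P = (0.889/0.173)·ln[(0.889+0.173·1.53)/(0.889+0.173·0.724)] = 5.139·ln(1.154/1.014) = 0.6622 mol/dm³.
C_Q = (C_{A0}−C_A)−C_P = 0.1441 mol/dm³; S̃_{P/Q} = 0.6622/0.1441 = 4.60.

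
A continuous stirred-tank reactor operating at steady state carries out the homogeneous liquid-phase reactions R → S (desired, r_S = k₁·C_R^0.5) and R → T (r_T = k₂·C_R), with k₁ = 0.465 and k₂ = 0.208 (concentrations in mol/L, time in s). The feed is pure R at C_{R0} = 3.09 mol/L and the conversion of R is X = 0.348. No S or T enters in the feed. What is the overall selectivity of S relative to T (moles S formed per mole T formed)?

1.58

Exit C_R = C_{R0}(1−X) = 3.09×0.652 = 2.015 mol/L.
Rates in a CSTR are evaluated at the outlet concentration: r_S = 0.465×2.015^0.5 = 0.6600, r_T = 0.208×2.015 = 0.4191.
Overall selectivity = C_S/C_T = r_Sτ/(r_Tτ) = r_S/r_T = 1.58.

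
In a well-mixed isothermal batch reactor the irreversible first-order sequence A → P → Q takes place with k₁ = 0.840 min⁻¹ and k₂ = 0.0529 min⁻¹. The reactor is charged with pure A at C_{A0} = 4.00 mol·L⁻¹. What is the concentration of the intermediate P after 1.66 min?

2.85 mol·L⁻¹

Solving the coupled first-order balances gives C_P(t) = [k₁/(k₂−k₁)]·C_{A0}·(e^(−k₁t) − e^(−k₂t)).
e^(−k₁t) = e^(−0.840×1.66) = e^(−1.394) = 0.2480; e^(−k₂t) = e^(−0.08781) = 0.9159.
C_P = 0.840×4.00/(0.0529−0.840) × (0.2480−0.9159) = (-4.269)×(-0.6679) = 2.851 mol·L⁻¹.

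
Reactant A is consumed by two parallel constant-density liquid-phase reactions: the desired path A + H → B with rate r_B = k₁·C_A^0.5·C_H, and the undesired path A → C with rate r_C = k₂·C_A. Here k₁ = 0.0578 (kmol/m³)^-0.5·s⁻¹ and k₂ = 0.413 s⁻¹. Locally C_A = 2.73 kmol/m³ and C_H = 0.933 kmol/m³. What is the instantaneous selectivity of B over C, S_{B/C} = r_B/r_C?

S_{B/C} = r_B/r_C = (k₁·C_A^0.5·C_H)/(k₂·C_A) = (k₁/k₂)·C_A^-0.5·C_H.
= (0.0578×2.730^0.5×0.9330) / (0.413×2.730) = 0.08910/1.127 = 0.0790.
The undesired path is higher order in A, so low C_A (CSTR or dilute feed) favours B.

0.0790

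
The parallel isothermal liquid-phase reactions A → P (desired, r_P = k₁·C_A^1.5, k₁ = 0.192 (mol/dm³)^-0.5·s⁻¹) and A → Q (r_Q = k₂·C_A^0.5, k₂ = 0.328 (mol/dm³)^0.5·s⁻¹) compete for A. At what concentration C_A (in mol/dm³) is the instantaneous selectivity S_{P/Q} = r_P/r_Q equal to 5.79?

9.89 mol/dm³

S_{P/Q} = (k₁/k₂)·C_A ⇒ C_A = S·k₂/k₁.
= 5.79×0.328/0.192 = 9.89 mol/dm³.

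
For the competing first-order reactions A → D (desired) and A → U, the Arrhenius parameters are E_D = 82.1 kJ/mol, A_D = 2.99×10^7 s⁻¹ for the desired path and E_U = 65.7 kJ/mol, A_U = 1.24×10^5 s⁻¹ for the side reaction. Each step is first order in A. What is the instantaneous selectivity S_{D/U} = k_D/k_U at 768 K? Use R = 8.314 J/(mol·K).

k_D/k_U = (A_D/A_U)·exp[−(E_D−E_U)/(RT)] = (A_D/A_U)·exp[(E_U−E_D)/(RT)].
(E_U−E_D)/(RT) = (65.7−82.1)×10³/(8.314×768) = -16400/6385 = -2.568.
k_D/k_U = (2.99×10^7/1.24×10^5)·exp(-2.568) = 241.1 × 0.07665 = 18.5.
Since E_D > E_U, raising the temperature improves selectivity toward D.

18.5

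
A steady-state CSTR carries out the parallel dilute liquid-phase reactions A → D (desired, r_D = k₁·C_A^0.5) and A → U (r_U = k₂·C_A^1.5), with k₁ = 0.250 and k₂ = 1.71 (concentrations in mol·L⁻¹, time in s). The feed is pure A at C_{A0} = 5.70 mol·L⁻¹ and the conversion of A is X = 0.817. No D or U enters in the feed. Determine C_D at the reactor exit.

0.572 mol·L⁻¹

Exit C_A = C_{A0}(1−X) = 5.70×0.183 = 1.043 mol·L⁻¹.
Rates in a CSTR are evaluated at the outlet concentration: r_D = 0.250×1.043^0.5 = 0.2553, r_U = 1.71×1.043^1.5 = 1.822.
Fraction of consumed A going to D: r_D/(r_D+r_U) = 0.1229.
C_D = 0.1229·C_{A0}·X = 0.1229×5.70×0.817 = 0.572 mol·L⁻¹.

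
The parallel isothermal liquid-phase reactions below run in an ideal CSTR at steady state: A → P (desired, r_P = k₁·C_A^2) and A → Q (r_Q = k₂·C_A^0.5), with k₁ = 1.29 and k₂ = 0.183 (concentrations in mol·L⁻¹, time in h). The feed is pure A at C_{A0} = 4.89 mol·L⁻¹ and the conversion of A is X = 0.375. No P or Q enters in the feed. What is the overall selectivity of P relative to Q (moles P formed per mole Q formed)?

37.7

Exit C_A = C_{A0}(1−X) = 4.89×0.625 = 3.056 mol·L⁻¹.
Rates in a CSTR are evaluated at the outlet concentration: r_P = 1.29×3.056^2 = 12.05, r_Q = 0.183×3.056^0.5 = 0.3199.
Overall selectivity = C_P/C_Q = r_Pτ/(r_Qτ) = r_P/r_Q = 37.7.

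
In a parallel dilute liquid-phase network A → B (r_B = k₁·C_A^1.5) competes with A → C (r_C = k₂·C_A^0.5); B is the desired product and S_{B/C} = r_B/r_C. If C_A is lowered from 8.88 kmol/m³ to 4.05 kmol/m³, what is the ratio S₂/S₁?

0.456

S_{B/C} = (k₁/k₂)·C_A, so S₂/S₁ = (C_{A,2}/C_{A,1}).
= 4.05/8.88 = 0.456.
Selectivity toward B falls as C_A falls — high-concentration operation is favoured.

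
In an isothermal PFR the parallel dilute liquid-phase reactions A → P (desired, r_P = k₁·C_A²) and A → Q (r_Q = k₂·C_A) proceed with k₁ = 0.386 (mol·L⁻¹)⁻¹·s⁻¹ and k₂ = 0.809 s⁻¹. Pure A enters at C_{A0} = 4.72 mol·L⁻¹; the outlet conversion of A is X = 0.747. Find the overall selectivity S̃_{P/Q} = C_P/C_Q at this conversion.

C_A = C_{A0}(1−X) = 1.194 mol·L⁻¹.
Along a PFR/batch, dC_Q/dC_A = −r_Q/(r_P+r_Q) = −k₂/(k₂+k₁·C_A).
Integrating from C_{A0} to C_A: C_Q = (0.809/0.386)·ln[(0.809+0.386·4.72)/(0.809+0.386·1.19)] = 2.096·ln(2.631/1.270) = 1.527 mol·L⁻¹.
Then C_P = (C_{A0}−C_A) − C_Q = 3.526 − 1.527 = 1.999 mol·L⁻¹.
S̃_{P/Q} = C_P/C_Q = 1.999/1.527 = 1.31.

1.31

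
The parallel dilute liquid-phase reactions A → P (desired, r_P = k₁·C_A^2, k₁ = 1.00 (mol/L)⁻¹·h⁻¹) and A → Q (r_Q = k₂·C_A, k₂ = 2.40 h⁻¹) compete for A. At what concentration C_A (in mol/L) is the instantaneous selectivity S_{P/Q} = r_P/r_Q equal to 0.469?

S_{P/Q} = (k₁/k₂)·C_A ⇒ C_A = S·k₂/k₁.
= 0.469×2.40/1.00 = 1.13 mol/L.

1.13 mol/L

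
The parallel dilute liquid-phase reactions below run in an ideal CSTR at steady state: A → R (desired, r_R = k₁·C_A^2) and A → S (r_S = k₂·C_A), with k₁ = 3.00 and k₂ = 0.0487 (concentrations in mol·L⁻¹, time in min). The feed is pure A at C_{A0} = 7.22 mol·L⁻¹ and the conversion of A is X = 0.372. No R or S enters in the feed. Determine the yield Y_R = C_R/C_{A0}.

0.371

Exit C_A = C_{A0}(1−X) = 7.22×0.628 = 4.534 mol·L⁻¹.
A CSTR operates uniformly at the exit composition, giving r_R = 61.68 and r_S = 0.2208 (each k·C_A^n at C_A = 4.534).
Fraction of consumed A going to R: r_R/(r_R+r_S) = 0.9964.
C_R = 0.9964·C_{A0}·X = 0.9964×7.22×0.372 = 2.68 mol·L⁻¹; Y_R = C_R/C_{A0} = 0.371.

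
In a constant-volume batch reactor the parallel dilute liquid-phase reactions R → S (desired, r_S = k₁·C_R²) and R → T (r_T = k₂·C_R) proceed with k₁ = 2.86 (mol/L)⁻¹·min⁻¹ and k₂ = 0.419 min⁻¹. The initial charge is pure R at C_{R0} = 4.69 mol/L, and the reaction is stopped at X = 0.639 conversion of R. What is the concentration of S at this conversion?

C_R = C_{R0}(1−X) = 1.693 mol/L.
Along a PFR/batch, dC_T/dC_R = −r_T/(r_S+r_T) = −k₂/(k₂+k₁·C_R).
Integrating from C_{R0} to C_R: C_T = (0.419/2.86)·ln[(0.419+2.86·4.69)/(0.419+2.86·1.69)] = 0.1465·ln(13.83/5.261) = 0.1416 mol/L.
Then C_S = (C_{R0}−C_R) − C_T = 2.997 − 0.1416 = 2.855 mol/L.

2.86 mol/L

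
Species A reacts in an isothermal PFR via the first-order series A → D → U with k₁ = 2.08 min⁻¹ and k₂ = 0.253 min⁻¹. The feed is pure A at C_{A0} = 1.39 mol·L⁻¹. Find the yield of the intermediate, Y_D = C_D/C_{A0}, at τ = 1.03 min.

Solving the coupled first-order balances gives C_D(τ) = [k₁/(k₂−k₁)]·C_{A0}·(e^(−k₁τ) − e^(−k₂τ)).
e^(−k₁τ) = e^(−2.08×1.03) = e^(−2.142) = 0.1174; e^(−k₂τ) = e^(−0.2606) = 0.7706.
C_D = 2.08×1.39/(0.253−2.08) × (0.1174−0.7706) = (-1.582)×(-0.6532) = 1.034 mol·L⁻¹.
Y_D = C_D/C_{A0} = 1.034/1.39 = 0.744.

0.744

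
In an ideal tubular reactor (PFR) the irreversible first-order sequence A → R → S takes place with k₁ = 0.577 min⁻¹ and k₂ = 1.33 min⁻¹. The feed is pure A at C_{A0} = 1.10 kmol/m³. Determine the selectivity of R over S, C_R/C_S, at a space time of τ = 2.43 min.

The intermediate concentration in a first-order A→B→C sequence is C_R = k₁C_{A0}(e^(−k₁τ) − e^(−k₂τ))/(k₂−k₁).
e^(−k₁τ) = e^(−0.577×2.43) = e^(−1.402) = 0.2461; e^(−k₂τ) = e^(−3.232) = 0.03948.
C_R = 0.577×1.10/(1.33−0.577) × (0.2461−0.03948) = 0.8429×0.2066 = 0.1741 kmol/m³.
C_A = C_{A0}e^(−k₁τ) = 0.2707 kmol/m³, so C_S = C_{A0}−C_A−C_R = 0.6552 kmol/m³; C_R/C_S = 0.266.

0.266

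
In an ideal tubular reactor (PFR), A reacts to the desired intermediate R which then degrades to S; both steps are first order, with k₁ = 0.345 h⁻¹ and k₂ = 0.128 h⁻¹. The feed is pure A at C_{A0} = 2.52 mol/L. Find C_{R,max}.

For a first-order series the maximum intermediate yield is C_{R,max}/C_{A0} = (k₁/k₂)^[k₂/(k₂−k₁)].
= (0.345/0.128)^(0.128/(0.128−0.345)) = (2.695)^(-0.5899) = 0.5572.
C_{R,max} = 0.5572×2.52 = 1.40 mol/L.

1.40 mol/L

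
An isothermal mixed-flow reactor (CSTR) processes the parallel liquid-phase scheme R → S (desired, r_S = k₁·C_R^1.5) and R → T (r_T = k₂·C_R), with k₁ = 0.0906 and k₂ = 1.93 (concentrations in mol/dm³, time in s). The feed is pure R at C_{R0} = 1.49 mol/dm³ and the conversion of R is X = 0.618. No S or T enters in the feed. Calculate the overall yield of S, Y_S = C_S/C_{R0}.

Exit C_R = C_{R0}(1−X) = 1.49×0.382 = 0.5692 mol/dm³.
Rates in a CSTR are evaluated at the outlet concentration: r_S = 0.0906×0.5692^1.5 = 0.03890, r_T = 1.93×0.5692 = 1.099.
Fraction of consumed R going to S: r_S/(r_S+r_T) = 0.03420.
C_S = 0.03420·C_{R0}·X = 0.03420×1.49×0.618 = 0.0315 mol/dm³; Y_S = C_S/C_{R0} = 0.0211.

0.0211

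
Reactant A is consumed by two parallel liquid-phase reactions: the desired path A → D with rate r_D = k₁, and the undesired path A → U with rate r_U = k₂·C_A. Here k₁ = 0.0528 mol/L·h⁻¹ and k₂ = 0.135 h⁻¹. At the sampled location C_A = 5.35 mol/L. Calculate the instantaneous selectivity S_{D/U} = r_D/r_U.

S_{D/U} = r_D/r_U = (k₁)/(k₂·C_A) = (k₁/k₂)·C_A⁻¹.
= (0.0528) / (0.135×5.350) = 0.05280/0.7222 = 0.0731.
The undesired path is higher order in A, so low C_A (CSTR or dilute feed) favours D.

0.0731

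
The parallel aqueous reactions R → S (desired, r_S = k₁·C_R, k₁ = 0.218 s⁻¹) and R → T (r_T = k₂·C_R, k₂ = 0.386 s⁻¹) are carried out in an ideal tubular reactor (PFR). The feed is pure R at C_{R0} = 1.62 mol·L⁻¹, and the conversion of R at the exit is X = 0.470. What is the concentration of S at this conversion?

C_R = C_{R0}(1−X) = 0.8586 mol·L⁻¹.
Both paths are first order in R, so the instantaneous fraction to S is constant: dC_S/d(−C_R) = k₁/(k₁+k₂) = 0.3609.
C_S = 0.3609·(C_{R0}−C_R) = 0.3609×0.7614 = 0.275 mol·L⁻¹.

0.275 mol·L⁻¹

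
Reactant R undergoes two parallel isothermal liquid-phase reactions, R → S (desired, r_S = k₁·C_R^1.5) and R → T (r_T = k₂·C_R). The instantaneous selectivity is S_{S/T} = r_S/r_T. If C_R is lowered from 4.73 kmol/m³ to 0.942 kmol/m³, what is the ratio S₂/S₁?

S_{S/T} = (k₁/k₂)·C_R^0.5, so S₂/S₁ = (C_{R,2}/C_{R,1})^0.5.
= (0.942/4.73)^0.5 = (0.1992)^0.5 = 0.446.

0.446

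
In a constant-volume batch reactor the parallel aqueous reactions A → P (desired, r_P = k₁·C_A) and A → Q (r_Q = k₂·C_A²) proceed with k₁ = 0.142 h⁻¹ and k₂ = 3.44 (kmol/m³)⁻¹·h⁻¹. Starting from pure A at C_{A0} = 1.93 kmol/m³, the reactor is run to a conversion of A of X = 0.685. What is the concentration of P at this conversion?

C_A = C_{A0}(1−X) = 0.6079 kmol/m³.
Along a PFR/batch, dC_P/dC_A = −r_P/(r_P+r_Q) = −k₁/(k₁+k₂·C_A).
Integrating from C_{A0} to C_A: C_P = (0.142/3.44)·ln[(0.142+3.44·1.93)/(0.142+3.44·0.608)] = 0.04128·ln(6.781/2.233) = 0.04585 kmol/m³.

0.0458 kmol/m³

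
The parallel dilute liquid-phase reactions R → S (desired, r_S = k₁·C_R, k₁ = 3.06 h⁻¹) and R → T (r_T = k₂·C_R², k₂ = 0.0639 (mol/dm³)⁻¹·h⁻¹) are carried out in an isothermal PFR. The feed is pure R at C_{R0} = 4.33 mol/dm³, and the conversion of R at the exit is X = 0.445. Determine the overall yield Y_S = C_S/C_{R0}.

0.416

C_R = C_{R0}(1−X) = 2.403 mol/dm³.
Along a PFR/batch, dC_S/dC_R = −r_S/(r_S+r_T) = −k₁/(k₁+k₂·C_R).
Integrating from C_{R0} to C_R: C_S = (3.06/0.0639)·ln[(3.06+0.0639·4.33)/(3.06+0.0639·2.40)] = 47.89·ln(3.337/3.214) = 1.800 mol/dm³.
Y_S = C_S/C_{R0} = 1.800/4.33 = 0.416.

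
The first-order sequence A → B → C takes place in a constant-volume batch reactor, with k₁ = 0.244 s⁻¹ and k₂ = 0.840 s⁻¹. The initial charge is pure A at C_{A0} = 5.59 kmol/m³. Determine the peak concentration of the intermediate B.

0.979 kmol/m³

At the optimum, C_{B,max}/C_{A0} = (k₁/k₂)^[k₂/(k₂−k₁)].
= (0.244/0.840)^(0.840/(0.840−0.244)) = (0.2905)^(1.409) = 0.1751.
C_{B,max} = 0.1751×5.59 = 0.979 kmol/m³.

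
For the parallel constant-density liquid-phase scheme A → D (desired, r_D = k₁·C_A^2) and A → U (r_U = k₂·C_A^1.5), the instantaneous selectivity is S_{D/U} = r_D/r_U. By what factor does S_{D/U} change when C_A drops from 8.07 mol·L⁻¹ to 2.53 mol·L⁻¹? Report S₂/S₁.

S_{D/U} = (k₁/k₂)·C_A^0.5, so S₂/S₁ = (C_{A,2}/C_{A,1})^0.5.
= (2.53/8.07)^0.5 = (0.3135)^0.5 = 0.560.
Selectivity toward D falls as C_A falls — high-concentration operation is favoured.

0.560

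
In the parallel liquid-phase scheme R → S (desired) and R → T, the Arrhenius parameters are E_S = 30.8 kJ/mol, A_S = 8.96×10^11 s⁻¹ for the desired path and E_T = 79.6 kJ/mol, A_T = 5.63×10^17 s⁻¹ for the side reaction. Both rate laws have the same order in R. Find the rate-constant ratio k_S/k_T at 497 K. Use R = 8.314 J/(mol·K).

Since both paths have the same order in R, the concentration cancels and S_{S/T} = k_S/k_T = (A_S/A_T)·exp[(E_T−E_S)/(RT)].
(E_T−E_S)/(RT) = (79.6−30.8)×10³/(8.314×497) = 48800/4132 = 11.81.
k_S/k_T = (8.96×10^11/5.63×10^17)·exp(11.81) = 1.591×10^-6 × 1.346×10^5 = 0.214.
Since E_S < E_T, lowering the temperature improves selectivity toward S.

0.214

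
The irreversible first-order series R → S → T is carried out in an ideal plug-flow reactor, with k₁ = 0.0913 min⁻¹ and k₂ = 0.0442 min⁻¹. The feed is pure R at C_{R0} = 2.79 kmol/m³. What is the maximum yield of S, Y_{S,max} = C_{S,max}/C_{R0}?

0.506

For a first-order series the maximum intermediate yield is C_{S,max}/C_{R0} = (k₁/k₂)^[k₂/(k₂−k₁)].
= (0.0913/0.0442)^(0.0442/(0.0442−0.0913)) = (2.066)^(-0.9384) = 0.5062.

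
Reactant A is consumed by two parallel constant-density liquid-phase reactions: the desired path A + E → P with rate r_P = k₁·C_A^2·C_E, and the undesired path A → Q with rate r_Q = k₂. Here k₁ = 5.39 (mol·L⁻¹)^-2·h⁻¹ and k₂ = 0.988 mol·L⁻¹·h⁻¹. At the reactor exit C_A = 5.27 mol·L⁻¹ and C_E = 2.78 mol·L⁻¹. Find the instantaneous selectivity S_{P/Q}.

421

S_{P/Q} = r_P/r_Q = (k₁·C_A^2·C_E)/(k₂) = (k₁/k₂)·C_A^2·C_E.
= (5.39×5.270^2×2.780) / (0.988) = 416.2/0.9880 = 421.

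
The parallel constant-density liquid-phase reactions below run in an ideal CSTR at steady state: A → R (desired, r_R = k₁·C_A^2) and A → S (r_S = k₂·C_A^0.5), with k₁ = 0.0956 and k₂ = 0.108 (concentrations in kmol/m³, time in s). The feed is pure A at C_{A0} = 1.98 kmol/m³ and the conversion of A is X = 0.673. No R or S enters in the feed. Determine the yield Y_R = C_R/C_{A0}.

Exit C_A = C_{A0}(1−X) = 1.98×0.327 = 0.6475 kmol/m³.
Rates in a CSTR are evaluated at the outlet concentration: r_R = 0.0956×0.6475^2 = 0.04008, r_S = 0.108×0.6475^0.5 = 0.08690.
Fraction of consumed A going to R: r_R/(r_R+r_S) = 0.3156.
C_R = 0.3156·C_{A0}·X = 0.3156×1.98×0.673 = 0.421 kmol/m³; Y_R = C_R/C_{A0} = 0.212.

0.212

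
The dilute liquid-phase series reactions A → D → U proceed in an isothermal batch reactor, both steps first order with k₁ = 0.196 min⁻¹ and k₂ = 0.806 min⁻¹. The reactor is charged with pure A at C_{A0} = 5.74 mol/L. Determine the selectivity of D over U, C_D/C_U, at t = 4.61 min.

0.259

The intermediate concentration in a first-order A→B→C sequence is C_D = k₁C_{A0}(e^(−k₁t) − e^(−k₂t))/(k₂−k₁).
e^(−k₁t) = e^(−0.196×4.61) = e^(−0.9036) = 0.4051; e^(−k₂t) = e^(−3.716) = 0.02434.
C_D = 0.196×5.74/(0.806−0.196) × (0.4051−0.02434) = 1.844×0.3808 = 0.7023 mol/L.
C_A = C_{A0}e^(−k₁t) = 2.325 mol/L, so C_U = C_{A0}−C_A−C_D = 2.712 mol/L; C_D/C_U = 0.259.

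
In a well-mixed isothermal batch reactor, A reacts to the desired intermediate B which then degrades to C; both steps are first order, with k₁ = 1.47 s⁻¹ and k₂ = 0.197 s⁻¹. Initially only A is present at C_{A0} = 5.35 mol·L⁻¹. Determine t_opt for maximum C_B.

1.58 s

For first-order series the maximum of C_B occurs at t_opt = ln(k₂/k₁)/(k₂−k₁).
= ln(0.197/1.47)/(0.197−1.47) = ln(0.1340)/-1.273 = -2.010/-1.273 = 1.58 s.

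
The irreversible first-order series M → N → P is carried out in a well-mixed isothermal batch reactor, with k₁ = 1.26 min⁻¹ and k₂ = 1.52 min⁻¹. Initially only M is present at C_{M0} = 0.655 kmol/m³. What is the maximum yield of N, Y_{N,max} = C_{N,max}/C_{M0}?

0.334

For a first-order series the maximum intermediate yield is C_{N,max}/C_{M0} = (k₁/k₂)^[k₂/(k₂−k₁)].
= (1.26/1.52)^(1.52/(1.52−1.26)) = (0.8289)^(5.846) = 0.3340.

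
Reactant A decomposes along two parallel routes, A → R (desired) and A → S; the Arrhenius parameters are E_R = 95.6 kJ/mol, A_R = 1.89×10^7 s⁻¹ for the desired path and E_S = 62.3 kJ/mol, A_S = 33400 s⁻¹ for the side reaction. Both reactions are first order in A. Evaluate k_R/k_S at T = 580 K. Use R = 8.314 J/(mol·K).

With equal orders, S_{R/S} = k_R/k_S = (A_R/A_S)·exp[(E_S−E_R)/(RT)].
(E_S−E_R)/(RT) = (62.3−95.6)×10³/(8.314×580) = -33300/4822 = -6.906.
k_R/k_S = (1.89×10^7/33400)·exp(-6.906) = 565.9 × 0.001002 = 0.567.

0.567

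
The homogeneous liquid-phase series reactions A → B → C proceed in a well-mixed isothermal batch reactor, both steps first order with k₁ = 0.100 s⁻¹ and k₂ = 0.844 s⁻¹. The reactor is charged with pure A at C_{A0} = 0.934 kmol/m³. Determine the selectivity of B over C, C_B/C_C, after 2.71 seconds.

The intermediate concentration in a first-order A→B→C sequence is C_B = k₁C_{A0}(e^(−k₁t) − e^(−k₂t))/(k₂−k₁).
e^(−k₁t) = e^(−0.100×2.71) = e^(−0.2710) = 0.7626; e^(−k₂t) = e^(−2.287) = 0.1015.
C_B = 0.100×0.934/(0.844−0.100) × (0.7626−0.1015) = 0.1255×0.6611 = 0.08299 kmol/m³.
C_A = C_{A0}e^(−k₁t) = 0.7123 kmol/m³, so C_C = C_{A0}−C_A−C_B = 0.1387 kmol/m³; C_B/C_C = 0.598.

0.598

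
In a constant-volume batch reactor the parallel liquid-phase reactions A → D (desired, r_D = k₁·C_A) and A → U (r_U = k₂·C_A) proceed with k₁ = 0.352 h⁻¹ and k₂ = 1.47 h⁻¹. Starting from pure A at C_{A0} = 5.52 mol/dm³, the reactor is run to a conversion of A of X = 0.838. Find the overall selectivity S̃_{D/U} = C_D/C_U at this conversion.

0.239

C_A = C_{A0}(1−X) = 0.8942 mol/dm³.
Both paths are first order in A, so the instantaneous fraction to D is constant: dC_D/d(−C_A) = k₁/(k₁+k₂) = 0.1932.
C_D = 0.1932·(C_{A0}−C_A) = 0.1932×4.626 = 0.894 mol/dm³.
C_U = (C_{A0}−C_A)−C_D = 3.732 mol/dm³; S̃_{D/U} = 0.8937/3.732 = 0.239.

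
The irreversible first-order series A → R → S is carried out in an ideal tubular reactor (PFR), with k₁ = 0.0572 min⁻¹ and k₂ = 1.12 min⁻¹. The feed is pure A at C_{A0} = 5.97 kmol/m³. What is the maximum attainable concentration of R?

0.260 kmol/m³

For a first-order series the maximum intermediate yield is C_{R,max}/C_{A0} = (k₁/k₂)^[k₂/(k₂−k₁)].
= (0.0572/1.12)^(1.12/(1.12−0.0572)) = (0.05107)^(1.054) = 0.04352.
C_{R,max} = 0.04352×5.97 = 0.260 kmol/m³.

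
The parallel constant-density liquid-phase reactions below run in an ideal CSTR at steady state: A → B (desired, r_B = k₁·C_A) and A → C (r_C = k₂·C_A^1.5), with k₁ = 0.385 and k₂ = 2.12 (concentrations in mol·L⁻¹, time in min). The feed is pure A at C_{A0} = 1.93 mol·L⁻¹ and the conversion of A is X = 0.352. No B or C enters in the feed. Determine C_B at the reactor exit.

Exit C_A = C_{A0}(1−X) = 1.93×0.648 = 1.251 mol·L⁻¹.
Rates in a CSTR are evaluated at the outlet concentration: r_B = 0.385×1.251 = 0.4815, r_C = 2.12×1.251^1.5 = 2.965.
Fraction of consumed A going to B: r_B/(r_B+r_C) = 0.1397.
C_B = 0.1397·C_{A0}·X = 0.1397×1.93×0.352 = 0.0949 mol·L⁻¹.

0.0949 mol·L⁻¹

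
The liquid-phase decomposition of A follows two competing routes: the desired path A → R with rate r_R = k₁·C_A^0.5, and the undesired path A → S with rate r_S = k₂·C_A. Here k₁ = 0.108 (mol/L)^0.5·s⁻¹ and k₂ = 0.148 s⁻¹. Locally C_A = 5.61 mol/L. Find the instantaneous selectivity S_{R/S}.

0.308

S_{R/S} = r_R/r_S = (k₁·C_A^0.5)/(k₂·C_A) = (k₁/k₂)·C_A^-0.5.
= (0.108×5.610^0.5) / (0.148×5.610) = 0.2558/0.8303 = 0.308.
The undesired path is higher order in A, so low C_A (CSTR or dilute feed) favours R.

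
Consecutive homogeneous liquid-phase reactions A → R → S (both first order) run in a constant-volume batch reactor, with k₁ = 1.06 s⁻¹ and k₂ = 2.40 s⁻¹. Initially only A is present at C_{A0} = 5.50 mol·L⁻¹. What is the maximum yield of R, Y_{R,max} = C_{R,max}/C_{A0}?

Evaluating C_R at t_opt = ln(k₂/k₁)/(k₂−k₁) gives C_{R,max}/C_{A0} = (k₁/k₂)^[k₂/(k₂−k₁)].
= (1.06/2.40)^(2.40/(2.40−1.06)) = (0.4417)^(1.791) = 0.2314.

0.231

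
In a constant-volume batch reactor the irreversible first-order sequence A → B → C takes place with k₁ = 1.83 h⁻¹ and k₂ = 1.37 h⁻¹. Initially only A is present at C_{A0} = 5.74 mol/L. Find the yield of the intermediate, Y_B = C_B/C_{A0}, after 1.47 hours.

The intermediate concentration in a first-order A→B→C sequence is C_B = k₁C_{A0}(e^(−k₁t) − e^(−k₂t))/(k₂−k₁).
e^(−k₁t) = e^(−1.83×1.47) = e^(−2.690) = 0.06787; e^(−k₂t) = e^(−2.014) = 0.1335.
C_B = 1.83×5.74/(1.37−1.83) × (0.06787−0.1335) = (-22.84)×(-0.06559) = 1.498 mol/L.
Y_B = C_B/C_{A0} = 1.498/5.74 = 0.261.

0.261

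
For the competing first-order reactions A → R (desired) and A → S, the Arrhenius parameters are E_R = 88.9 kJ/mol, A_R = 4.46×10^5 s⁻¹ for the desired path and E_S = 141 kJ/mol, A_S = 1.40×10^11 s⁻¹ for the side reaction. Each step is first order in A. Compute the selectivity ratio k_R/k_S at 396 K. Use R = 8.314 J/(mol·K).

Since both paths have the same order in A, the concentration cancels and S_{R/S} = k_R/k_S = (A_R/A_S)·exp[(E_S−E_R)/(RT)].
(E_S−E_R)/(RT) = (141−88.9)×10³/(8.314×396) = 52100/3292 = 15.82.
k_R/k_S = (4.46×10^5/1.40×10^11)·exp(15.82) = 3.186×10^-6 × 7.456×10^6 = 23.8.

23.8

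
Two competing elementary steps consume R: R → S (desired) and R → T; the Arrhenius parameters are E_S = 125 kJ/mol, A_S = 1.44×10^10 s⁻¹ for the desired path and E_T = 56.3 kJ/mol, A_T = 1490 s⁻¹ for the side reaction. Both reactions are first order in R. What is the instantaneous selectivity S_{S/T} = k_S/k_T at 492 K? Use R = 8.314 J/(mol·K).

k_S/k_T = (A_S/A_T)·exp[−(E_S−E_T)/(RT)] = (A_S/A_T)·exp[(E_T−E_S)/(RT)].
(E_T−E_S)/(RT) = (56.3−125)×10³/(8.314×492) = -68700/4090 = -16.80.
k_S/k_T = (1.44×10^10/1490)·exp(-16.80) = 9.664×10^6 × 5.082×10^-8 = 0.491.

0.491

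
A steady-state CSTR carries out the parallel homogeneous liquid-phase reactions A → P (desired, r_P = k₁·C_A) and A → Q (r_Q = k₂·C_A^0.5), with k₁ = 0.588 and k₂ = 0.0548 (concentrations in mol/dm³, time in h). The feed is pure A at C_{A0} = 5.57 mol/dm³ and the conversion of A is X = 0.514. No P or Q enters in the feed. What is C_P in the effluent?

Exit C_A = C_{A0}(1−X) = 5.57×0.486 = 2.707 mol/dm³.
In a CSTR the entire volume is at exit conditions, so r_P = 0.588×2.707 = 1.592 and r_Q = 0.0548×2.707^0.5 = 0.09016.
Fraction of consumed A going to P: r_P/(r_P+r_Q) = 0.9464.
C_P = 0.9464·C_{A0}·X = 0.9464×5.57×0.514 = 2.71 mol/dm³.

2.71 mol/dm³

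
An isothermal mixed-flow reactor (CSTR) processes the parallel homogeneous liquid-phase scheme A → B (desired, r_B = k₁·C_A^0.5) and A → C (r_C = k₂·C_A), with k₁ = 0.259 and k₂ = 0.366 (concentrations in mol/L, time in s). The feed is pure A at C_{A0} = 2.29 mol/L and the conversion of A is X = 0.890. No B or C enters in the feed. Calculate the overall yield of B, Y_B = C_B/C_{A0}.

0.521

Exit C_A = C_{A0}(1−X) = 2.29×0.110 = 0.2519 mol/L.
A CSTR operates uniformly at the exit composition, giving r_B = 0.1300 and r_C = 0.09220 (each k·C_A^n at C_A = 0.2519).
Fraction of consumed A going to B: r_B/(r_B+r_C) = 0.5851.
C_B = 0.5851·C_{A0}·X = 0.5851×2.29×0.890 = 1.19 mol/L; Y_B = C_B/C_{A0} = 0.521.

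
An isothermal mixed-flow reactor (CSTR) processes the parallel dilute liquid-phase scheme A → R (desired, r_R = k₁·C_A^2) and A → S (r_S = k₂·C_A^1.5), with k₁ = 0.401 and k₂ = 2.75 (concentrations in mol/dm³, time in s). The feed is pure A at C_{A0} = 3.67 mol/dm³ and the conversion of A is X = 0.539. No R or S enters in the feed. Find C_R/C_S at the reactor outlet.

0.190

Exit C_A = C_{A0}(1−X) = 3.67×0.461 = 1.692 mol/dm³.
Rates in a CSTR are evaluated at the outlet concentration: r_R = 0.401×1.692^2 = 1.148, r_S = 2.75×1.692^1.5 = 6.052.
Overall selectivity = C_R/C_S = r_Rτ/(r_Sτ) = r_R/r_S = 0.190.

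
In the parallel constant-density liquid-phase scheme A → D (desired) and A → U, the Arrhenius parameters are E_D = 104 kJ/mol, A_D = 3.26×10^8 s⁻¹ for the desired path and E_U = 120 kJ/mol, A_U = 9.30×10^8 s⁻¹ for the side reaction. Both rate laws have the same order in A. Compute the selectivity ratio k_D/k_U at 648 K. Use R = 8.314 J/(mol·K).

With equal orders, S_{D/U} = k_D/k_U = (A_D/A_U)·exp[(E_U−E_D)/(RT)].
(E_U−E_D)/(RT) = (120−104)×10³/(8.314×648) = 16000/5387 = 2.970.
k_D/k_U = (3.26×10^8/9.30×10^8)·exp(2.970) = 0.3505 × 19.49 = 6.83.

6.83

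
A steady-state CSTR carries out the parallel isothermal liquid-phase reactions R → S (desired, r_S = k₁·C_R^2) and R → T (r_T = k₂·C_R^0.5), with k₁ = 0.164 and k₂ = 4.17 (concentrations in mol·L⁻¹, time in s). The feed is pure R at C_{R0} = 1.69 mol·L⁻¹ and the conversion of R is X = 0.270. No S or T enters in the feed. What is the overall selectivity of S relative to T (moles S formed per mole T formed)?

0.0539

Exit C_R = C_{R0}(1−X) = 1.69×0.730 = 1.234 mol·L⁻¹.
In a CSTR the entire volume is at exit conditions, so r_S = 0.164×1.234^2 = 0.2496 and r_T = 4.17×1.234^0.5 = 4.632.
Overall selectivity = C_S/C_T = r_Sτ/(r_Tτ) = r_S/r_T = 0.0539.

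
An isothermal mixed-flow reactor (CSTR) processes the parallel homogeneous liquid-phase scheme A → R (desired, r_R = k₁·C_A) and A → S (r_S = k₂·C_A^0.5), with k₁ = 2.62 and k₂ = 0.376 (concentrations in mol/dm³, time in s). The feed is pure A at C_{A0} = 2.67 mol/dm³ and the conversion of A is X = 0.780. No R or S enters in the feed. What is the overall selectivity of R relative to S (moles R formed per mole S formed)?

5.34

Exit C_A = C_{A0}(1−X) = 2.67×0.220 = 0.5874 mol/dm³.
In a CSTR the entire volume is at exit conditions, so r_R = 2.62×0.5874 = 1.539 and r_S = 0.376×0.5874^0.5 = 0.2882.
Overall selectivity = C_R/C_S = r_Rτ/(r_Sτ) = r_R/r_S = 5.34.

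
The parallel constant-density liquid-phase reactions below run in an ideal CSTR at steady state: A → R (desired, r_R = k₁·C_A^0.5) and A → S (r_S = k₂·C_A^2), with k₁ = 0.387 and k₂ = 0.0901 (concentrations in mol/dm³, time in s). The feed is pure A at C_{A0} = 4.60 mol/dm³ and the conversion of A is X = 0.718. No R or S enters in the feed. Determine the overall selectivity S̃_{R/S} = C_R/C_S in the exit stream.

Exit C_A = C_{A0}(1−X) = 4.60×0.282 = 1.297 mol/dm³.
A CSTR operates uniformly at the exit composition, giving r_R = 0.4408 and r_S = 0.1516 (each k·C_A^n at C_A = 1.297).
Overall selectivity = C_R/C_S = r_Rτ/(r_Sτ) = r_R/r_S = 2.91.

2.91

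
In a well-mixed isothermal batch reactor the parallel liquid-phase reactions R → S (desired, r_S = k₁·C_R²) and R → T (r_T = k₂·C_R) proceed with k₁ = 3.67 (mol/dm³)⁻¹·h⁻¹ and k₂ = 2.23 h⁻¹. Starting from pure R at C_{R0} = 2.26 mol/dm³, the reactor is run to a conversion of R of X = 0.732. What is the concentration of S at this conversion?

C_R = C_{R0}(1−X) = 0.6057 mol/dm³.
Along a PFR/batch, dC_T/dC_R = −r_T/(r_S+r_T) = −k₂/(k₂+k₁·C_R).
Integrating from C_{R0} to C_R: C_T = (2.23/3.67)·ln[(2.23+3.67·2.26)/(2.23+3.67·0.606)] = 0.6076·ln(10.52/4.453) = 0.5226 mol/dm³.
Then C_S = (C_{R0}−C_R) − C_T = 1.654 − 0.5226 = 1.132 mol/dm³.

1.13 mol/dm³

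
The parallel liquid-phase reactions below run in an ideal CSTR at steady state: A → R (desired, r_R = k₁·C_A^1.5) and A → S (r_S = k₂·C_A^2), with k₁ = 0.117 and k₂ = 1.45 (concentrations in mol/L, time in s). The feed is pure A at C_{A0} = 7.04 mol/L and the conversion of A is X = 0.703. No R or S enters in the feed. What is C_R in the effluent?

Exit C_A = C_{A0}(1−X) = 7.04×0.297 = 2.091 mol/L.
In a CSTR the entire volume is at exit conditions, so r_R = 0.117×2.091^1.5 = 0.3537 and r_S = 1.45×2.091^2 = 6.339.
Fraction of consumed A going to R: r_R/(r_R+r_S) = 0.05285.
C_R = 0.05285·C_{A0}·X = 0.05285×7.04×0.703 = 0.262 mol/L.

0.262 mol/L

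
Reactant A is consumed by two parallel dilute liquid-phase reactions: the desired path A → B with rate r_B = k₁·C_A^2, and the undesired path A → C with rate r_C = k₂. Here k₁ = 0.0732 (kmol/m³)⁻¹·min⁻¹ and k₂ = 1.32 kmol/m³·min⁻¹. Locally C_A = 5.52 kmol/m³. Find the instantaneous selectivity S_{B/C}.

1.69

S_{B/C} = r_B/r_C = (k₁·C_A^2)/(k₂) = (k₁/k₂)·C_A^2.
= (0.0732×5.520^2) / (1.32) = 2.230/1.320 = 1.69.
Since the desired path is higher order in A, keeping C_A high (PFR or concentrated feed) favours B.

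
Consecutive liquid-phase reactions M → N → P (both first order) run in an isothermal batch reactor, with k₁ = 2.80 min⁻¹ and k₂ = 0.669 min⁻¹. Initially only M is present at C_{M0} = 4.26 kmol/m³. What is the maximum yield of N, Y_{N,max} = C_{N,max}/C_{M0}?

0.638

For a first-order series the maximum intermediate yield is C_{N,max}/C_{M0} = (k₁/k₂)^[k₂/(k₂−k₁)].
= (2.80/0.669)^(0.669/(0.669−2.80)) = (4.185)^(-0.3139) = 0.6380.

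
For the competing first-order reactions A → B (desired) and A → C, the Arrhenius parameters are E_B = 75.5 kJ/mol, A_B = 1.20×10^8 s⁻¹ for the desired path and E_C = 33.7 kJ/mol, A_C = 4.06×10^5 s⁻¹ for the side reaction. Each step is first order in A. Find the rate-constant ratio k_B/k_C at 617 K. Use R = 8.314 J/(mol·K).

0.0855

Since both paths have the same order in A, the concentration cancels and S_{B/C} = k_B/k_C = (A_B/A_C)·exp[(E_C−E_B)/(RT)].
(E_C−E_B)/(RT) = (33.7−75.5)×10³/(8.314×617) = -41800/5130 = -8.149.
k_B/k_C = (1.20×10^8/4.06×10^5)·exp(-8.149) = 295.6 × 2.892×10^-4 = 0.0855.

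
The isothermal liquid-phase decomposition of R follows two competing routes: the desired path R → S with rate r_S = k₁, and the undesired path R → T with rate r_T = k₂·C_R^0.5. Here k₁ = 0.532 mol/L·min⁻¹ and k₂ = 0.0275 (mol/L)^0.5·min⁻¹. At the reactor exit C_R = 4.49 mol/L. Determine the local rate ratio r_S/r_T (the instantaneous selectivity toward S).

9.13

S_{S/T} = r_S/r_T = (k₁)/(k₂·C_R^0.5) = (k₁/k₂)·C_R^-0.5.
= (0.532) / (0.0275×4.490^0.5) = 0.5320/0.05827 = 9.13.
The undesired path is higher order in R, so low C_R (CSTR or dilute feed) favours S.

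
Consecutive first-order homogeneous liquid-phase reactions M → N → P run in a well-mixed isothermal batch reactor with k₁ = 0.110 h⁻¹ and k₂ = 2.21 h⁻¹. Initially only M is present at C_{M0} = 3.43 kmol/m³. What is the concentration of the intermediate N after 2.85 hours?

For first-order series with pure M initially, C_N(t) = k₁C_{M0}/(k₂−k₁)·(e^(−k₁t) − e^(−k₂t)).
e^(−k₁t) = e^(−0.110×2.85) = e^(−0.3135) = 0.7309; e^(−k₂t) = e^(−6.298) = 0.001839.
C_N = 0.110×3.43/(2.21−0.110) × (0.7309−0.001839) = 0.1797×0.7290 = 0.1310 kmol/m³.

0.131 kmol/m³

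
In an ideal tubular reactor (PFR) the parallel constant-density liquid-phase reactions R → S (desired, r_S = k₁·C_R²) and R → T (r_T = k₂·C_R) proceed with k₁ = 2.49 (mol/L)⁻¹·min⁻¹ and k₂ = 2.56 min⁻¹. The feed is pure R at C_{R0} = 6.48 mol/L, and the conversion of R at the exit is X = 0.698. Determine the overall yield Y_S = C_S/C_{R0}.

0.552

C_R = C_{R0}(1−X) = 1.957 mol/L.
Along a PFR/batch, dC_T/dC_R = −r_T/(r_S+r_T) = −k₂/(k₂+k₁·C_R).
Integrating from C_{R0} to C_R: C_T = (2.56/2.49)·ln[(2.56+2.49·6.48)/(2.56+2.49·1.96)] = 1.028·ln(18.70/7.433) = 0.9483 mol/L.
Then C_S = (C_{R0}−C_R) − C_T = 4.523 − 0.9483 = 3.575 mol/L.
Y_S = C_S/C_{R0} = 3.575/6.48 = 0.552.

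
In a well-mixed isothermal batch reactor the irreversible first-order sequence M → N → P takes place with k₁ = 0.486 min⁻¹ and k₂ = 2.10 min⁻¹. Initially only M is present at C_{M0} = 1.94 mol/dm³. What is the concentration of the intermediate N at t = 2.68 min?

0.157 mol/dm³

Solving the coupled first-order balances gives C_N(t) = [k₁/(k₂−k₁)]·C_{M0}·(e^(−k₁t) − e^(−k₂t)).
e^(−k₁t) = e^(−0.486×2.68) = e^(−1.302) = 0.2719; e^(−k₂t) = e^(−5.628) = 0.003596.
C_N = 0.486×1.94/(2.10−0.486) × (0.2719−0.003596) = 0.5842×0.2683 = 0.1567 mol/dm³.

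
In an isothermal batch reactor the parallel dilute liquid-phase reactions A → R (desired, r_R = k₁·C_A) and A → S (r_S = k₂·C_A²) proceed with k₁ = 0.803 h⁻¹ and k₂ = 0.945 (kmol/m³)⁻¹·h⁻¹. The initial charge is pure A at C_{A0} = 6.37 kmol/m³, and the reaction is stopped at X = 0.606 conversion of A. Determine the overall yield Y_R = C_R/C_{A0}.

0.102

C_A = C_{A0}(1−X) = 2.510 kmol/m³.
Along a PFR/batch, dC_R/dC_A = −r_R/(r_R+r_S) = −k₁/(k₁+k₂·C_A).
Integrating from C_{A0} to C_A: C_R = (0.803/0.945)·ln[(0.803+0.945·6.37)/(0.803+0.945·2.51)] = 0.8497·ln(6.823/3.175) = 0.6501 kmol/m³.
Y_R = C_R/C_{A0} = 0.6501/6.37 = 0.102.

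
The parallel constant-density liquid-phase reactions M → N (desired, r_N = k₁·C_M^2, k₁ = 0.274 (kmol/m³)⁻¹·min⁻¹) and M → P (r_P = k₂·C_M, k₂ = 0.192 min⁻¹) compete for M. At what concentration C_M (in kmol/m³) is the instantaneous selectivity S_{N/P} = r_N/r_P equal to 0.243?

0.170 kmol/m³

S_{N/P} = (k₁/k₂)·C_M ⇒ C_M = S·k₂/k₁.
= 0.243×0.192/0.274 = 0.170 kmol/m³.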